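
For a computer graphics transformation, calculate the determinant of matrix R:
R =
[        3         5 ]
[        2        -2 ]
det(R) = -16

For a 2×2 matrix [[a, b], [c, d]], det = a*d - b*c.
det(R) = (3)*(-2) - (5)*(2) = -6 - 10 = -16.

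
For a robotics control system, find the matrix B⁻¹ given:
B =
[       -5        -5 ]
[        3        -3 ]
det(B) = 30
B⁻¹ =
[    -1/10       1/6 ]
[    -1/10      -1/6 ]

For a 2×2 matrix B = [[a, b], [c, d]] with det(B) ≠ 0, B⁻¹ = (1/det(B)) * [[d, -b], [-c, a]].
det(B) = (-5)*(-3) - (-5)*(3) = 15 + 15 = 30.
B⁻¹ = (1/30) * [[-3, 5], [-3, -5]].
Dividing each entry by 30 and reducing:
B⁻¹ =
[    -1/10       1/6 ]
[    -1/10      -1/6 ]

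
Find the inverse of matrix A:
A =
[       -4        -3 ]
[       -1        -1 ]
det(A) = 1
A⁻¹ =
[       -1         3 ]
[        1        -4 ]

For a 2×2 matrix A = [[a, b], [c, d]] with det(A) ≠ 0, A⁻¹ = (1/det(A)) * [[d, -b], [-c, a]].
det(A) = (-4)*(-1) - (-3)*(-1) = 4 - 3 = 1.
A⁻¹ = (1/1) * [[-1, 3], [1, -4]].
Dividing each entry by 1 and reducing:
A⁻¹ =
[       -1         3 ]
[        1        -4 ]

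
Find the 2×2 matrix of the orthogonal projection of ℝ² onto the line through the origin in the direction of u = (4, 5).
[[16/41, 20/41], [20/41, 25/41]]

The orthogonal projection onto the line spanned by a nonzero vector u = (a, b) has matrix P = (u uᵀ) / (uᵀ u) = (1/(a² + b²)) · [[a², ab], [ab, b²]].
Here u = (4, 5), so a² + b² = 16 + 25 = 41.
P = (1/41) · [[16, 20], [20, 25]] = [[16/41, 20/41], [20/41, 25/41]].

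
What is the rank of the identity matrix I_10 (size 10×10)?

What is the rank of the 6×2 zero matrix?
rank(I_10) = 10, rank(0) = 0

The identity I_10 has 10 columns that are the standard basis vectors e_1, …, e_10. These are linearly independent, so all 10 columns are pivots and rank(I_10) = 10.
The 6×2 zero matrix has every entry zero, so every row is the zero row and there are no pivots; rank(0) = 0.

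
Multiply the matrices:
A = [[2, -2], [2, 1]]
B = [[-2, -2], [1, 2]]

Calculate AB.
[[-6, -8], [-3, -2]]

Each entry (i,j) of AB = sum over k of A[i][k]*B[k][j].
(AB)[0][0] = (2)*(-2) + (-2)*(1) = -6
(AB)[0][1] = (2)*(-2) + (-2)*(2) = -8
(AB)[1][0] = (2)*(-2) + (1)*(1) = -3
(AB)[1][1] = (2)*(-2) + (1)*(2) = -2
AB = [[-6, -8], [-3, -2]]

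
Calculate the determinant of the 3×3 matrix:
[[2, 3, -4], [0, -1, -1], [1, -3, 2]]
-17

Expansion along first row:
det = 2·det([[-1,-1],[-3,2]]) - 3·det([[0,-1],[1,2]]) + -4·det([[0,-1],[1,-3]])
    = 2·(-1·2 - -1·-3) - 3·(0·2 - -1·1) + -4·(0·-3 - -1·1)
    = 2·-5 - 3·1 + -4·1
    = -10 + -3 + -4 = -17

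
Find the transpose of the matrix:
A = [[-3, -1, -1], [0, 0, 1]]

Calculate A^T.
[[-3, 0], [-1, 0], [-1, 1]]

The transpose sends entry (i,j) to (j,i); rows become columns.
Row 0 of A: [-3, -1, -1] -> column 0 of A^T.
Row 1 of A: [0, 0, 1] -> column 1 of A^T.
A^T = [[-3, 0], [-1, 0], [-1, 1]]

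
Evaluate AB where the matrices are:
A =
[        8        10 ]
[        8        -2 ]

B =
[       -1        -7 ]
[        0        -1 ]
AB =
[       -8       -66 ]
[       -8       -54 ]

Matrix multiplication: (AB)[i][j] = sum over k of A[i][k] * B[k][j].
  (AB)[0][0] = (8)*(-1) + (10)*(0) = -8
  (AB)[0][1] = (8)*(-7) + (10)*(-1) = -66
  (AB)[1][0] = (8)*(-1) + (-2)*(0) = -8
  (AB)[1][1] = (8)*(-7) + (-2)*(-1) = -54
AB =
[       -8       -66 ]
[       -8       -54 ]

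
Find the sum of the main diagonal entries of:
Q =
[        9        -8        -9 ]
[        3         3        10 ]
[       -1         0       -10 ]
tr(Q) = 9 + 3 - 10 = 2

The trace of a square matrix is the sum of its diagonal entries.
Diagonal entries of Q: Q[0][0] = 9, Q[1][1] = 3, Q[2][2] = -10.
tr(Q) = 9 + 3 - 10 = 2.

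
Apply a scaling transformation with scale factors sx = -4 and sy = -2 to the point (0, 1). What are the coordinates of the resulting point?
(0, -2)

Scaling matrix:
[[-4, 0], [0, -2]]
Result: (0 × -4, 1 × -2) = (0, -2)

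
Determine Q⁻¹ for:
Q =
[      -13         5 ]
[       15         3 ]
det(Q) = -114
Q⁻¹ =
[    -1/38     5/114 ]
[     5/38    13/114 ]

For a 2×2 matrix Q = [[a, b], [c, d]] with det(Q) ≠ 0, Q⁻¹ = (1/det(Q)) * [[d, -b], [-c, a]].
det(Q) = (-13)*(3) - (5)*(15) = -39 - 75 = -114.
Q⁻¹ = (1/-114) * [[3, -5], [-15, -13]].
Dividing each entry by -114 and reducing:
Q⁻¹ =
[    -1/38     5/114 ]
[     5/38    13/114 ]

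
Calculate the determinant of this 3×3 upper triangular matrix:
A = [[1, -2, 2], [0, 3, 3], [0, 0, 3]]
9

The determinant of a triangular matrix is the product of its diagonal entries (the off-diagonal entries above the diagonal do not affect it).
det(A) = (1) * (3) * (3) = 9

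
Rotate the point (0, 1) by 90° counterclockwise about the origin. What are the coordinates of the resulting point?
(-1, 0)

Rotation matrix R(θ) = [[cos θ, -sin θ], [sin θ, cos θ]]; for θ = 90°:
R = [[0, -1], [1, 0]]
Result: R × [0, 1]ᵀ = [0·0 + (-1)·1, 1·0 + (0)·1]ᵀ = (-1, 0)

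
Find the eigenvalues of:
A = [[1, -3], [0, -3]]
λ = -3, 1

Solve det(A - λI) = 0. For a 2×2 matrix this is λ² - (trace)λ + det = 0.
trace(A) = 1 - 3 = -2.
det(A) = (1)*(-3) - (-3)*(0) = -3 - 0 = -3.
Characteristic equation: λ² - (-2)λ + (-3) = 0.
Discriminant: (-2)² - 4*(-3) = 4 + 12 = 16.
Roots: λ = (-2 ± √16) / 2 = -3, 1.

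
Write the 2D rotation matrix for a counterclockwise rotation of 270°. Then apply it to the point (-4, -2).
R = [[0, 1], [-1, 0]]; R·(-4, -2) = (-2, 4)

Rotation matrix formula: R(θ) = [[cos θ, -sin θ], [sin θ, cos θ]]
For θ = 270°:
cos(270°) = 0
sin(270°) = -1
R = [[0, 1], [-1, 0]]
Apply to (-4, -2): [0·-4 + (1)·-2, -1·-4 + 0·-2] = (-2, 4)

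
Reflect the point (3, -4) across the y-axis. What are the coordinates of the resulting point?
(-3, -4)

Reflection across y-axis: (3, -4) → (-3, -4)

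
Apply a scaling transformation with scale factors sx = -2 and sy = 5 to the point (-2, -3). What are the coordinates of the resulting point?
(4, -15)

Scaling matrix:
[[-2, 0], [0, 5]]
Result: (-2 × -2, -3 × 5) = (4, -15)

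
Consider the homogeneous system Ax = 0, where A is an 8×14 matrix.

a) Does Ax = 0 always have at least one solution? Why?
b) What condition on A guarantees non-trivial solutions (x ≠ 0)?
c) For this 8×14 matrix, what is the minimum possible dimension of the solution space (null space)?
a) Yes, x = 0 is always a solution. b) When A has linearly dependent columns (rank < n). c) Minimum nullity = 6.

a) x = 0 satisfies A·0 = 0, so the zero vector is always a solution.
b) Non-trivial solutions exist iff the columns of A are linearly dependent, equivalently rank(A) < n (the number of columns).
c) By rank-nullity, rank(A) + nullity(A) = n = 14. Since A has only 8 rows, rank(A) ≤ 8, so nullity(A) ≥ 14 - 8 = 6.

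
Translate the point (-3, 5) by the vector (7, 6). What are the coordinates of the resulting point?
(4, 11)

Translation by (7, 6):
x' = -3 + 7 = 4
y' = 5 + 6 = 11
Homogeneous matrix: [[1, 0, 7], [0, 1, 6], [0, 0, 1]]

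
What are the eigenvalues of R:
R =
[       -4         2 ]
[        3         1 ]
λ = -5, 2

Solve det(R - λI) = 0. For a 2×2 matrix the characteristic equation is λ² - (trace)λ + det = 0.
trace(R) = a + d = -4 + 1 = -3.
det(R) = a*d - b*c = (-4)*(1) - (2)*(3) = -4 - 6 = -10.
Characteristic equation: λ² - (-3)λ + (-10) = 0.
Discriminant = (-3)² - 4*(-10) = 9 + 40 = 49.
λ = (-3 ± √49) / 2 = (-3 ± 7) / 2 = -5, 2.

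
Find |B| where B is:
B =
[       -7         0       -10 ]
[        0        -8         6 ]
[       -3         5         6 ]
det(B) = 786

Expand along row 0 (cofactor expansion): det(B) = a*(e*i - f*h) - b*(d*i - f*g) + c*(d*h - e*g), where the 3×3 is [[a, b, c], [d, e, f], [g, h, i]].
Minor M_00 = (-8)*(6) - (6)*(5) = -48 - 30 = -78.
Minor M_01 = (0)*(6) - (6)*(-3) = 0 + 18 = 18.
Minor M_02 = (0)*(5) - (-8)*(-3) = 0 - 24 = -24.
det(B) = (-7)*(-78) - (0)*(18) + (-10)*(-24) = 546 + 0 + 240 = 786.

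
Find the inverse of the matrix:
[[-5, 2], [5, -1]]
[[1/5, 2/5], [1, 1]]

For [[a,b],[c,d]], inverse = (1/det)·[[d,-b],[-c,a]]
det = -5·-1 - 2·5 = -5
Inverse = (1/-5)·[[-1, -2], [-5, -5]]
        = [[1/5, 2/5], [1, 1]]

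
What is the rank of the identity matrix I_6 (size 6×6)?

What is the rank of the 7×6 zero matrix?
rank(I_6) = 6, rank(0) = 0

The identity I_6 has 6 columns that are the standard basis vectors e_1, …, e_6. These are linearly independent, so all 6 columns are pivots and rank(I_6) = 6.
The 7×6 zero matrix has every entry zero, so every row is the zero row and there are no pivots; rank(0) = 0.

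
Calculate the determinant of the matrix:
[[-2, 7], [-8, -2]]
60

For a 2×2 matrix [[a, b], [c, d]], det = ad - bc
det = (-2)(-2) - (7)(-8) = 4 - -56 = 60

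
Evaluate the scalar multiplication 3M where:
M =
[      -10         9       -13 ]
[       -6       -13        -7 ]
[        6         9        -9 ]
3M =
[      -30        27       -39 ]
[      -18       -39       -21 ]
[       18        27       -27 ]

Scalar multiplication is elementwise: (3M)[i][j] = 3 * M[i][j].
  (3M)[0][0] = 3 * (-10) = -30
  (3M)[0][1] = 3 * (9) = 27
  (3M)[0][2] = 3 * (-13) = -39
  (3M)[1][0] = 3 * (-6) = -18
  (3M)[1][1] = 3 * (-13) = -39
  (3M)[1][2] = 3 * (-7) = -21
  (3M)[2][0] = 3 * (6) = 18
  (3M)[2][1] = 3 * (9) = 27
  (3M)[2][2] = 3 * (-9) = -27
3M =
[      -30        27       -39 ]
[      -18       -39       -21 ]
[       18        27       -27 ]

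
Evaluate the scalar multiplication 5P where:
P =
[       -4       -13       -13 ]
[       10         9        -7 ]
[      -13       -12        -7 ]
5P =
[      -20       -65       -65 ]
[       50        45       -35 ]
[      -65       -60       -35 ]

Scalar multiplication is elementwise: (5P)[i][j] = 5 * P[i][j].
  (5P)[0][0] = 5 * (-4) = -20
  (5P)[0][1] = 5 * (-13) = -65
  (5P)[0][2] = 5 * (-13) = -65
  (5P)[1][0] = 5 * (10) = 50
  (5P)[1][1] = 5 * (9) = 45
  (5P)[1][2] = 5 * (-7) = -35
  (5P)[2][0] = 5 * (-13) = -65
  (5P)[2][1] = 5 * (-12) = -60
  (5P)[2][2] = 5 * (-7) = -35
5P =
[      -20       -65       -65 ]
[       50        45       -35 ]
[      -65       -60       -35 ]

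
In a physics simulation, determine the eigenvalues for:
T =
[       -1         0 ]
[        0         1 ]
λ = -1, 1

Solve det(T - λI) = 0. For a 2×2 matrix the characteristic equation is λ² - (trace)λ + det = 0.
trace(T) = a + d = -1 + 1 = 0.
det(T) = a*d - b*c = (-1)*(1) - (0)*(0) = -1 - 0 = -1.
Characteristic equation: λ² - (0)λ + (-1) = 0.
Discriminant = (0)² - 4*(-1) = 0 + 4 = 4.
λ = (0 ± √4) / 2 = (0 ± 2) / 2 = -1, 1.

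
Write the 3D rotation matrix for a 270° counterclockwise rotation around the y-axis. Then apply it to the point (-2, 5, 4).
R = [[0, 0, -1], [0, 1, 0], [1, 0, 0]]; R·(-2, 5, 4) = (-4, 5, -2)

Rotation matrix for 270° around y-axis:
cos(270°) = 0, sin(270°) = -1
R = [[0, 0, -1], [0, 1, 0], [1, 0, 0]]
Apply to (-2, 5, 4): R·[-2, 5, 4]ᵀ = (-4, 5, -2)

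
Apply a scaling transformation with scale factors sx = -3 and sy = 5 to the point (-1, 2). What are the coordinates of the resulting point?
(3, 10)

Scaling matrix:
[[-3, 0], [0, 5]]
Result: (-1 × -3, 2 × 5) = (3, 10)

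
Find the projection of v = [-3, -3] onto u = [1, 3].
[-6/5, -18/5]

The projection of v onto u is proj_u(v) = ((v·u) / (u·u)) · u.
v·u = (-3)*(1) + (-3)*(3) = -12.
u·u = (1)*(1) + (3)*(3) = 10.
coefficient = -12 / 10 = -6/5.
proj_u(v) = -6/5 · [1, 3] = [-6/5, -18/5].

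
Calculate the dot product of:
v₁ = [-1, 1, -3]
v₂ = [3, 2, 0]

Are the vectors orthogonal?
-1, No

The dot product is the sum of products of corresponding components.
v₁·v₂ = (-1)*(3) + (1)*(2) + (-3)*(0) = -3 + 2 + 0 = -1.
Two vectors are orthogonal iff their dot product is 0; here the dot product is -1, so the vectors are not orthogonal.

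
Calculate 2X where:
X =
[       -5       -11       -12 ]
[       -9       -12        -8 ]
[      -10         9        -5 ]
2X =
[      -10       -22       -24 ]
[      -18       -24       -16 ]
[      -20        18       -10 ]

Scalar multiplication is elementwise: (2X)[i][j] = 2 * X[i][j].
  (2X)[0][0] = 2 * (-5) = -10
  (2X)[0][1] = 2 * (-11) = -22
  (2X)[0][2] = 2 * (-12) = -24
  (2X)[1][0] = 2 * (-9) = -18
  (2X)[1][1] = 2 * (-12) = -24
  (2X)[1][2] = 2 * (-8) = -16
  (2X)[2][0] = 2 * (-10) = -20
  (2X)[2][1] = 2 * (9) = 18
  (2X)[2][2] = 2 * (-5) = -10
2X =
[      -10       -22       -24 ]
[      -18       -24       -16 ]
[      -20        18       -10 ]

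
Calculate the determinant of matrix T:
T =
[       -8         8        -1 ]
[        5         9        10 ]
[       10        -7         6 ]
det(T) = -307

Expand along row 0 (cofactor expansion): det(T) = a*(e*i - f*h) - b*(d*i - f*g) + c*(d*h - e*g), where the 3×3 is [[a, b, c], [d, e, f], [g, h, i]].
Minor M_00 = (9)*(6) - (10)*(-7) = 54 + 70 = 124.
Minor M_01 = (5)*(6) - (10)*(10) = 30 - 100 = -70.
Minor M_02 = (5)*(-7) - (9)*(10) = -35 - 90 = -125.
det(T) = (-8)*(124) - (8)*(-70) + (-1)*(-125) = -992 + 560 + 125 = -307.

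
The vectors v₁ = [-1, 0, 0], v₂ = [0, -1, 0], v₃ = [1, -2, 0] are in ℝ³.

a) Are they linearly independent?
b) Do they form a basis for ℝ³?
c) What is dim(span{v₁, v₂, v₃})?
Not independent, not a basis, dim(span) = 2

Check whether v₃ can be written as a linear combination of v₁ and v₂.
v₃ = (-1)·v₁ + (2)·v₂ = [1, -2, 0], so the three vectors are linearly dependent.
Thus they do not form a basis for ℝ³, and dim(span{v₁, v₂, v₃}) = 2 (spanned by v₁ and v₂).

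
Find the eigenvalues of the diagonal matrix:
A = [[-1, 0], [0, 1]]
λ₁ = -1, λ₂ = 1

The characteristic polynomial of A is det(A - λI) = (-1 - λ)(1 - λ) = 0.
The roots are λ = -1 and λ = 1, so the eigenvalues are the diagonal entries.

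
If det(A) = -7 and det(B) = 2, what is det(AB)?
-14

Use the multiplicative property of determinants: det(AB) = det(A)*det(B).
det(AB) = (-7)*(2) = -14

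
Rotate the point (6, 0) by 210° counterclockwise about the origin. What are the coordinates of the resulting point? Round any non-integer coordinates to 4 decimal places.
(-5.1962, -3.0000)

Rotation matrix R(θ) = [[cos θ, -sin θ], [sin θ, cos θ]]; for θ = 210°:
R = [[-√3/2, 1/2], [-1/2, -√3/2]]
Result: R × [6, 0]ᵀ = [-√3/2·6 + (1/2)·0, -1/2·6 + (-√3/2)·0]ᵀ = (-5.1962, -3.0000)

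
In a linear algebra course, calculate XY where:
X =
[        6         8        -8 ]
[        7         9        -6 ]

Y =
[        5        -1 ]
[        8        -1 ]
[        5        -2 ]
XY =
[       54         2 ]
[       77        -4 ]

Matrix multiplication: (XY)[i][j] = sum over k of X[i][k] * Y[k][j].
  (XY)[0][0] = (6)*(5) + (8)*(8) + (-8)*(5) = 54
  (XY)[0][1] = (6)*(-1) + (8)*(-1) + (-8)*(-2) = 2
  (XY)[1][0] = (7)*(5) + (9)*(8) + (-6)*(5) = 77
  (XY)[1][1] = (7)*(-1) + (9)*(-1) + (-6)*(-2) = -4
XY =
[       54         2 ]
[       77        -4 ]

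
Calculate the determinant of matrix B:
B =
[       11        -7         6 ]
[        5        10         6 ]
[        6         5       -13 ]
det(B) = -2677

Expand along row 0 (cofactor expansion): det(B) = a*(e*i - f*h) - b*(d*i - f*g) + c*(d*h - e*g), where the 3×3 is [[a, b, c], [d, e, f], [g, h, i]].
Minor M_00 = (10)*(-13) - (6)*(5) = -130 - 30 = -160.
Minor M_01 = (5)*(-13) - (6)*(6) = -65 - 36 = -101.
Minor M_02 = (5)*(5) - (10)*(6) = 25 - 60 = -35.
det(B) = (11)*(-160) - (-7)*(-101) + (6)*(-35) = -1760 - 707 - 210 = -2677.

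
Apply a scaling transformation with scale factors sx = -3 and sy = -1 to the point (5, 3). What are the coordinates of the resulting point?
(-15, -3)

Scaling matrix:
[[-3, 0], [0, -1]]
Result: (5 × -3, 3 × -1) = (-15, -3)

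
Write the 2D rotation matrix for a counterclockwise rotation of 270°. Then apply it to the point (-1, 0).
R = [[0, 1], [-1, 0]]; R·(-1, 0) = (0, 1)

Rotation matrix formula: R(θ) = [[cos θ, -sin θ], [sin θ, cos θ]]
For θ = 270°:
cos(270°) = 0
sin(270°) = -1
R = [[0, 1], [-1, 0]]
Apply to (-1, 0): [0·-1 + (1)·0, -1·-1 + 0·0] = (0, 1)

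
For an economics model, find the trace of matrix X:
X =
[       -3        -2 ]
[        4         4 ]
tr(X) = -3 + 4 = 1

The trace of a square matrix is the sum of its diagonal entries.
Diagonal entries of X: X[0][0] = -3, X[1][1] = 4.
tr(X) = -3 + 4 = 1.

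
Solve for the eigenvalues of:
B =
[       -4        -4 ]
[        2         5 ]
λ = -3, 4

Solve det(B - λI) = 0. For a 2×2 matrix the characteristic equation is λ² - (trace)λ + det = 0.
trace(B) = a + d = -4 + 5 = 1.
det(B) = a*d - b*c = (-4)*(5) - (-4)*(2) = -20 + 8 = -12.
Characteristic equation: λ² - (1)λ + (-12) = 0.
Discriminant = (1)² - 4*(-12) = 1 + 48 = 49.
λ = (1 ± √49) / 2 = (1 ± 7) / 2 = -3, 4.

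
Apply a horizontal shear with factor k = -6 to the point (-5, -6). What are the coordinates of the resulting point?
(31, -6)

Shear matrix for horizontal shear with factor k = -6:
[[1, -6], [0, 1]]
Result: (-5, -6) → (31, -6)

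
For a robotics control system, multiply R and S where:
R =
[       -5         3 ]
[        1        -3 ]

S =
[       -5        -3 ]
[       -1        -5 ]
RS =
[       22         0 ]
[       -2        12 ]

Matrix multiplication: (RS)[i][j] = sum over k of R[i][k] * S[k][j].
  (RS)[0][0] = (-5)*(-5) + (3)*(-1) = 22
  (RS)[0][1] = (-5)*(-3) + (3)*(-5) = 0
  (RS)[1][0] = (1)*(-5) + (-3)*(-1) = -2
  (RS)[1][1] = (1)*(-3) + (-3)*(-5) = 12
RS =
[       22         0 ]
[       -2        12 ]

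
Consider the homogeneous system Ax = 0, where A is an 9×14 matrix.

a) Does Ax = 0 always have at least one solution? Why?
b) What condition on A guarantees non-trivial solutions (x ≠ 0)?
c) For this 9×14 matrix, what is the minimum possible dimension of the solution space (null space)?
a) Yes, x = 0 is always a solution. b) When A has linearly dependent columns (rank < n). c) Minimum nullity = 5.

a) x = 0 satisfies A·0 = 0, so the zero vector is always a solution.
b) Non-trivial solutions exist iff the columns of A are linearly dependent, equivalently rank(A) < n (the number of columns).
c) By rank-nullity, rank(A) + nullity(A) = n = 14. Since A has only 9 rows, rank(A) ≤ 9, so nullity(A) ≥ 14 - 9 = 5.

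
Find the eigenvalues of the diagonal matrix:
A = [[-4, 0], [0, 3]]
λ₁ = -4, λ₂ = 3

The characteristic polynomial of A is det(A - λI) = (-4 - λ)(3 - λ) = 0.
The roots are λ = -4 and λ = 3, so the eigenvalues are the diagonal entries.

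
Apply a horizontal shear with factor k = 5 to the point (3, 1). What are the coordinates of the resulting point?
(8, 1)

Shear matrix for horizontal shear with factor k = 5:
[[1, 5], [0, 1]]
Result: (3, 1) → (8, 1)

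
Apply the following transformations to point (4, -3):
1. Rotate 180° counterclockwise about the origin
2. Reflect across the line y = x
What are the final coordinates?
(3, -4)

Step 1: Rotate 180° → (-4, 3)
Step 2: Reflect across the line y = x → (3, -4)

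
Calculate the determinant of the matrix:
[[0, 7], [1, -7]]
-7

For a 2×2 matrix [[a, b], [c, d]], det = ad - bc
det = (0)(-7) - (7)(1) = 0 - 7 = -7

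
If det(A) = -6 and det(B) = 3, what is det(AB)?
-18

Use the multiplicative property of determinants: det(AB) = det(A)*det(B).
det(AB) = (-6)*(3) = -18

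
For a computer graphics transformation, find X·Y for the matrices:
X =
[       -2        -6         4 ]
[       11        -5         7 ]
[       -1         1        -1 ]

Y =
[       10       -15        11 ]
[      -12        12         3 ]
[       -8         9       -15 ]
XY =
[       20        -6      -100 ]
[      114      -162         1 ]
[      -14        18         7 ]

Matrix multiplication: (XY)[i][j] = sum over k of X[i][k] * Y[k][j].
  (XY)[0][0] = (-2)*(10) + (-6)*(-12) + (4)*(-8) = 20
  (XY)[0][1] = (-2)*(-15) + (-6)*(12) + (4)*(9) = -6
  (XY)[0][2] = (-2)*(11) + (-6)*(3) + (4)*(-15) = -100
  (XY)[1][0] = (11)*(10) + (-5)*(-12) + (7)*(-8) = 114
  (XY)[1][1] = (11)*(-15) + (-5)*(12) + (7)*(9) = -162
  (XY)[1][2] = (11)*(11) + (-5)*(3) + (7)*(-15) = 1
  (XY)[2][0] = (-1)*(10) + (1)*(-12) + (-1)*(-8) = -14
  (XY)[2][1] = (-1)*(-15) + (1)*(12) + (-1)*(9) = 18
  (XY)[2][2] = (-1)*(11) + (1)*(3) + (-1)*(-15) = 7
XY =
[       20        -6      -100 ]
[      114      -162         1 ]
[      -14        18         7 ]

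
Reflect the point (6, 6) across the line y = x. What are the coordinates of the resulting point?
(6, 6)

Reflection across line y = x: (6, 6) → (6, 6)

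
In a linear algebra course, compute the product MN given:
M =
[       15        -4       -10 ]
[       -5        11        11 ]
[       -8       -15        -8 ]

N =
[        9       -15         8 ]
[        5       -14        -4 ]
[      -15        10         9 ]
MN =
[      265      -269        46 ]
[     -155        31        15 ]
[      -27       250       -76 ]

Matrix multiplication: (MN)[i][j] = sum over k of M[i][k] * N[k][j].
  (MN)[0][0] = (15)*(9) + (-4)*(5) + (-10)*(-15) = 265
  (MN)[0][1] = (15)*(-15) + (-4)*(-14) + (-10)*(10) = -269
  (MN)[0][2] = (15)*(8) + (-4)*(-4) + (-10)*(9) = 46
  (MN)[1][0] = (-5)*(9) + (11)*(5) + (11)*(-15) = -155
  (MN)[1][1] = (-5)*(-15) + (11)*(-14) + (11)*(10) = 31
  (MN)[1][2] = (-5)*(8) + (11)*(-4) + (11)*(9) = 15
  (MN)[2][0] = (-8)*(9) + (-15)*(5) + (-8)*(-15) = -27
  (MN)[2][1] = (-8)*(-15) + (-15)*(-14) + (-8)*(10) = 250
  (MN)[2][2] = (-8)*(8) + (-15)*(-4) + (-8)*(9) = -76
MN =
[      265      -269        46 ]
[     -155        31        15 ]
[      -27       250       -76 ]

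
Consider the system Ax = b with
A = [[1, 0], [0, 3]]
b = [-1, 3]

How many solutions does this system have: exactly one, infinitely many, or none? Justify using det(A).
Exactly one solution

Compute det(A) = (1)*(3) - (0)*(0) = 3.
Because det(A) ≠ 0, A is invertible and Ax = b has a unique solution for every b (here x = A⁻¹ b).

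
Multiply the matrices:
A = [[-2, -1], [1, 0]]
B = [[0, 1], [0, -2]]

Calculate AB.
[[0, 0], [0, 1]]

Each entry (i,j) of AB = sum over k of A[i][k]*B[k][j].
(AB)[0][0] = (-2)*(0) + (-1)*(0) = 0
(AB)[0][1] = (-2)*(1) + (-1)*(-2) = 0
(AB)[1][0] = (1)*(0) + (0)*(0) = 0
(AB)[1][1] = (1)*(1) + (0)*(-2) = 1
AB = [[0, 0], [0, 1]]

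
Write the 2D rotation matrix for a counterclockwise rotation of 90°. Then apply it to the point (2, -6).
R = [[0, -1], [1, 0]]; R·(2, -6) = (6, 2)

Rotation matrix formula: R(θ) = [[cos θ, -sin θ], [sin θ, cos θ]]
For θ = 90°:
cos(90°) = 0
sin(90°) = 1
R = [[0, -1], [1, 0]]
Apply to (2, -6): [0·2 + (-1)·-6, 1·2 + 0·-6] = (6, 2)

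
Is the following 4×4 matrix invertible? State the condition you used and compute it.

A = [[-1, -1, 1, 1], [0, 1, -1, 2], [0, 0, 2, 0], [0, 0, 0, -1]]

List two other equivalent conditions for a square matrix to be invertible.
Yes, invertible; det(A) = 2 ≠ 0. Equivalent conditions: rank(A) = 4; Ax = 0 has only the trivial solution; 0 is not an eigenvalue; the columns of A are linearly independent.

To check invertibility, compute det(A).
The given matrix is triangular, so det(A) equals the product of its diagonal entries = 2 ≠ 0.
Since det(A) ≠ 0, A is invertible.
Equivalent conditions for a square matrix A to be invertible:
- rank(A) = 4 (full rank).
- The homogeneous system Ax = 0 has only the trivial solution x = 0.
- 0 is not an eigenvalue of A.
- The columns (equivalently rows) of A are linearly independent.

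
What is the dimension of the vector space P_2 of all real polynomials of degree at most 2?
Dimension = 3

A polynomial of degree at most 2 can be written as a₀ + a₁x + a₂x², with 3 free coefficients a₀, a₁, a₂.
The set {1, x, x²} is a basis: it spans P_2 (every such polynomial is a linear combination of these) and is linearly independent (a polynomial is zero iff all its coefficients are zero).
Therefore dim(P_2) = 2 + 1 = 3.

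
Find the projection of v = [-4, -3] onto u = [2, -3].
[2/13, -3/13]

The projection of v onto u is proj_u(v) = ((v·u) / (u·u)) · u.
v·u = (-4)*(2) + (-3)*(-3) = 1.
u·u = (2)*(2) + (-3)*(-3) = 13.
coefficient = 1 / 13 = 1/13.
proj_u(v) = 1/13 · [2, -3] = [2/13, -3/13].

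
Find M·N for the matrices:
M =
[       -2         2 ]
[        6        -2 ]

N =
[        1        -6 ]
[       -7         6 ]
MN =
[      -16        24 ]
[       20       -48 ]

Matrix multiplication: (MN)[i][j] = sum over k of M[i][k] * N[k][j].
  (MN)[0][0] = (-2)*(1) + (2)*(-7) = -16
  (MN)[0][1] = (-2)*(-6) + (2)*(6) = 24
  (MN)[1][0] = (6)*(1) + (-2)*(-7) = 20
  (MN)[1][1] = (6)*(-6) + (-2)*(6) = -48
MN =
[      -16        24 ]
[       20       -48 ]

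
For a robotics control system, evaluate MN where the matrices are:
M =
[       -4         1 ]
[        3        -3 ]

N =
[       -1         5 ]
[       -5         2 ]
MN =
[       -1       -18 ]
[       12         9 ]

Matrix multiplication: (MN)[i][j] = sum over k of M[i][k] * N[k][j].
  (MN)[0][0] = (-4)*(-1) + (1)*(-5) = -1
  (MN)[0][1] = (-4)*(5) + (1)*(2) = -18
  (MN)[1][0] = (3)*(-1) + (-3)*(-5) = 12
  (MN)[1][1] = (3)*(5) + (-3)*(2) = 9
MN =
[       -1       -18 ]
[       12         9 ]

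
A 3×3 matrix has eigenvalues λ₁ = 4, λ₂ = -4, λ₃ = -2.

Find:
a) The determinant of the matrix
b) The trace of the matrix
det = 32, trace = -2

Two standard eigenvalue identities:
- det(A) equals the product of the eigenvalues (counted with multiplicity).
- trace(A) equals the sum of the eigenvalues.
det(A) = (4)*(-4)*(-2) = 32.
trace(A) = 4 - 4 - 2 = -2.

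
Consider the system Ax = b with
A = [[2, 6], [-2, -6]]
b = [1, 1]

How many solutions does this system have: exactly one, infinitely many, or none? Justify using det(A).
No solution

det(A) = (2)*(-6) - (6)*(-2) = 0, so A is singular.
The column space of A is span(column 1) = span([2, -2]).
b = [1, 1] is not a scalar multiple of column 1, so b ∉ column space and the system is inconsistent — no solution.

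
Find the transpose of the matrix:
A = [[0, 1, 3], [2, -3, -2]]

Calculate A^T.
[[0, 2], [1, -3], [3, -2]]

The transpose sends entry (i,j) to (j,i); rows become columns.
Row 0 of A: [0, 1, 3] -> column 0 of A^T.
Row 1 of A: [2, -3, -2] -> column 1 of A^T.
A^T = [[0, 2], [1, -3], [3, -2]]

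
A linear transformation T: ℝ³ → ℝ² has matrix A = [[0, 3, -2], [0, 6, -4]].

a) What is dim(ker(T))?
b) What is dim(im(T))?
dim(ker) = 2, dim(im) = 1

Observe that row 2 = 2 × row 1 (so the rows are linearly dependent).
Thus rank(A) = 1 (only one linearly independent row).
dim(im(T)) = rank(A) = 1.
By the rank-nullity theorem applied to T: ℝ³ → ℝ², rank(A) + nullity(A) = 3 (the domain dimension), so dim(ker(T)) = 3 - 1 = 2.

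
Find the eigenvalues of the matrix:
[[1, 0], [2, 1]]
λ = 1 and λ = 1

Characteristic equation: det(A - λI) = 0
λ² - (trace)λ + (det) = 0
λ² - (2)λ + (1) = 0
λ² - 2λ + 1 = 0
Solving: λ = 1, 1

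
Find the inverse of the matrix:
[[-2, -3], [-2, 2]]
[[-1/5, -3/10], [-1/5, 1/5]]

For [[a,b],[c,d]], inverse = (1/det)·[[d,-b],[-c,a]]
det = -2·2 - -3·-2 = -10
Inverse = (1/-10)·[[2, 3], [2, -2]]
        = [[-1/5, -3/10], [-1/5, 1/5]]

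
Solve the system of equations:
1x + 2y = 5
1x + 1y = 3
x = 1, y = 2

Use elimination (row reduction):
Equation 1: 1x + 2y = 5.
Equation 2: 1x + 1y = 3.
Multiply Eq1 by 1 and Eq2 by 1: 1x + 2y = 5;  1x + 1y = 3.
Subtract: (-1)y = -2, so y = 2.
Back-substitute into Eq1: 1x + 2*(2) = 5, so x = 1.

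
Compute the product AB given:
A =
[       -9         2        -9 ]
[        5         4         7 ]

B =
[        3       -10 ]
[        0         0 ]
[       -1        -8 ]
AB =
[      -18       162 ]
[        8      -106 ]

Matrix multiplication: (AB)[i][j] = sum over k of A[i][k] * B[k][j].
  (AB)[0][0] = (-9)*(3) + (2)*(0) + (-9)*(-1) = -18
  (AB)[0][1] = (-9)*(-10) + (2)*(0) + (-9)*(-8) = 162
  (AB)[1][0] = (5)*(3) + (4)*(0) + (7)*(-1) = 8
  (AB)[1][1] = (5)*(-10) + (4)*(0) + (7)*(-8) = -106
AB =
[      -18       162 ]
[        8      -106 ]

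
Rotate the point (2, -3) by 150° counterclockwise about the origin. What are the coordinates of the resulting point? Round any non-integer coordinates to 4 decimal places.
(-0.2321, 3.5981)

Rotation matrix R(θ) = [[cos θ, -sin θ], [sin θ, cos θ]]; for θ = 150°:
R = [[-√3/2, -1/2], [1/2, -√3/2]]
Result: R × [2, -3]ᵀ = [-√3/2·2 + (-1/2)·-3, 1/2·2 + (-√3/2)·-3]ᵀ = (-0.2321, 3.5981)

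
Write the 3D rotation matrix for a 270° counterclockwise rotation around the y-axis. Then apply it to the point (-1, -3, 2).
R = [[0, 0, -1], [0, 1, 0], [1, 0, 0]]; R·(-1, -3, 2) = (-2, -3, -1)

Rotation matrix for 270° around y-axis:
cos(270°) = 0, sin(270°) = -1
R = [[0, 0, -1], [0, 1, 0], [1, 0, 0]]
Apply to (-1, -3, 2): R·[-1, -3, 2]ᵀ = (-2, -3, -1)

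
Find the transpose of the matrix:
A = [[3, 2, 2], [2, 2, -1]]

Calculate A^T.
[[3, 2], [2, 2], [2, -1]]

The transpose sends entry (i,j) to (j,i); rows become columns.
Row 0 of A: [3, 2, 2] -> column 0 of A^T.
Row 1 of A: [2, 2, -1] -> column 1 of A^T.
A^T = [[3, 2], [2, 2], [2, -1]]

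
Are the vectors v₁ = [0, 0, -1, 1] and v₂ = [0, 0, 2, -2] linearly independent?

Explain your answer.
No, linearly dependent (v₂ = -2·v₁)

Check whether there is a scalar k with v₂ = k·v₁.
Comparing components, k = -2 satisfies -2·[0, 0, -1, 1] = [0, 0, 2, -2].
Since v₂ is a scalar multiple of v₁, the two vectors are linearly dependent.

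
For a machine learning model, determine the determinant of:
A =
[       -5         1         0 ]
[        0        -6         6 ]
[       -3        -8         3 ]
det(A) = -168

Expand along row 0 (cofactor expansion): det(A) = a*(e*i - f*h) - b*(d*i - f*g) + c*(d*h - e*g), where the 3×3 is [[a, b, c], [d, e, f], [g, h, i]].
Minor M_00 = (-6)*(3) - (6)*(-8) = -18 + 48 = 30.
Minor M_01 = (0)*(3) - (6)*(-3) = 0 + 18 = 18.
Minor M_02 = (0)*(-8) - (-6)*(-3) = 0 - 18 = -18.
det(A) = (-5)*(30) - (1)*(18) + (0)*(-18) = -150 - 18 + 0 = -168.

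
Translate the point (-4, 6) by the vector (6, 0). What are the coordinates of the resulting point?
(2, 6)

Translation by (6, 0):
x' = -4 + 6 = 2
y' = 6 + 0 = 6
Homogeneous matrix: [[1, 0, 6], [0, 1, 0], [0, 0, 1]]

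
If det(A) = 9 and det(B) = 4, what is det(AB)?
36

Use the multiplicative property of determinants: det(AB) = det(A)*det(B).
det(AB) = (9)*(4) = 36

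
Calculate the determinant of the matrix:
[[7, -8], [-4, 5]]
3

For a 2×2 matrix [[a, b], [c, d]], det = ad - bc
det = (7)(5) - (-8)(-4) = 35 - 32 = 3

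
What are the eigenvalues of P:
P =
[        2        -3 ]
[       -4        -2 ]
λ = -4, 4

Solve det(P - λI) = 0. For a 2×2 matrix the characteristic equation is λ² - (trace)λ + det = 0.
trace(P) = a + d = 2 - 2 = 0.
det(P) = a*d - b*c = (2)*(-2) - (-3)*(-4) = -4 - 12 = -16.
Characteristic equation: λ² - (0)λ + (-16) = 0.
Discriminant = (0)² - 4*(-16) = 0 + 64 = 64.
λ = (0 ± √64) / 2 = (0 ± 8) / 2 = -4, 4.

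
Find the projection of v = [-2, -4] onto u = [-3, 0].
[-2, 0]

The projection of v onto u is proj_u(v) = ((v·u) / (u·u)) · u.
v·u = (-2)*(-3) + (-4)*(0) = 6.
u·u = (-3)*(-3) + (0)*(0) = 9.
coefficient = 6 / 9 = 2/3.
proj_u(v) = 2/3 · [-3, 0] = [-2, 0].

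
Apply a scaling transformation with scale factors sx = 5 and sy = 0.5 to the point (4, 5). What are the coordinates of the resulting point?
(20, 2.5)

Scaling matrix:
[[5, 0], [0, 0.50]]
Result: (4 × 5, 5 × 0.5) = (20, 2.5)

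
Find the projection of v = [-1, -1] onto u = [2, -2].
[0, 0]

The projection of v onto u is proj_u(v) = ((v·u) / (u·u)) · u.
v·u = (-1)*(2) + (-1)*(-2) = 0.
u·u = (2)*(2) + (-2)*(-2) = 8.
coefficient = 0 / 8 = 0.
proj_u(v) = 0 · [2, -2] = [0, 0].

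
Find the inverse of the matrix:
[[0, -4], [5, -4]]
[[-1/5, 1/5], [-1/4, 0]]

For [[a,b],[c,d]], inverse = (1/det)·[[d,-b],[-c,a]]
det = 0·-4 - -4·5 = 20
Inverse = (1/20)·[[-4, 4], [-5, 0]]
        = [[-1/5, 1/5], [-1/4, 0]]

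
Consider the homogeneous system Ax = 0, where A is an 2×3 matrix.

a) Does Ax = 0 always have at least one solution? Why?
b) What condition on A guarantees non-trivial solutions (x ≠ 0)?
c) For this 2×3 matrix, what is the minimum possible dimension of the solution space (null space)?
a) Yes, x = 0 is always a solution. b) When A has linearly dependent columns (rank < n). c) Minimum nullity = 1.

a) x = 0 satisfies A·0 = 0, so the zero vector is always a solution.
b) Non-trivial solutions exist iff the columns of A are linearly dependent, equivalently rank(A) < n (the number of columns).
c) By rank-nullity, rank(A) + nullity(A) = n = 3. Since A has only 2 rows, rank(A) ≤ 2, so nullity(A) ≥ 3 - 2 = 1.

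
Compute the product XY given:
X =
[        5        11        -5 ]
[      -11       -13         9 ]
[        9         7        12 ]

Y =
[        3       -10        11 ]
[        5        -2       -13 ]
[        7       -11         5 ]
XY =
[       35       -17      -113 ]
[      -35        37        93 ]
[      146      -236        68 ]

Matrix multiplication: (XY)[i][j] = sum over k of X[i][k] * Y[k][j].
  (XY)[0][0] = (5)*(3) + (11)*(5) + (-5)*(7) = 35
  (XY)[0][1] = (5)*(-10) + (11)*(-2) + (-5)*(-11) = -17
  (XY)[0][2] = (5)*(11) + (11)*(-13) + (-5)*(5) = -113
  (XY)[1][0] = (-11)*(3) + (-13)*(5) + (9)*(7) = -35
  (XY)[1][1] = (-11)*(-10) + (-13)*(-2) + (9)*(-11) = 37
  (XY)[1][2] = (-11)*(11) + (-13)*(-13) + (9)*(5) = 93
  (XY)[2][0] = (9)*(3) + (7)*(5) + (12)*(7) = 146
  (XY)[2][1] = (9)*(-10) + (7)*(-2) + (12)*(-11) = -236
  (XY)[2][2] = (9)*(11) + (7)*(-13) + (12)*(5) = 68
XY =
[       35       -17      -113 ]
[      -35        37        93 ]
[      146      -236        68 ]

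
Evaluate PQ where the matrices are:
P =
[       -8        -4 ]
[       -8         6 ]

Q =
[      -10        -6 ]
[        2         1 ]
PQ =
[       72        44 ]
[       92        54 ]

Matrix multiplication: (PQ)[i][j] = sum over k of P[i][k] * Q[k][j].
  (PQ)[0][0] = (-8)*(-10) + (-4)*(2) = 72
  (PQ)[0][1] = (-8)*(-6) + (-4)*(1) = 44
  (PQ)[1][0] = (-8)*(-10) + (6)*(2) = 92
  (PQ)[1][1] = (-8)*(-6) + (6)*(1) = 54
PQ =
[       72        44 ]
[       92        54 ]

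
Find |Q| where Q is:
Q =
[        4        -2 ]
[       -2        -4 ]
det(Q) = -20

For a 2×2 matrix [[a, b], [c, d]], det = a*d - b*c.
det(Q) = (4)*(-4) - (-2)*(-2) = -16 - 4 = -20.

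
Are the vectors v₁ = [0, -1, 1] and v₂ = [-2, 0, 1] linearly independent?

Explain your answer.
Yes, linearly independent

Two vectors are linearly dependent iff one is a scalar multiple of the other.
No single scalar k satisfies v₂ = k·v₁ (the ratios of corresponding entries disagree), so v₁ and v₂ are linearly independent.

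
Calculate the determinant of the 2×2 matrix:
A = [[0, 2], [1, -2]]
-2

For A = [[a, b], [c, d]], det(A) = a*d - b*c.
det(A) = (0)*(-2) - (2)*(1) = 0 - 2 = -2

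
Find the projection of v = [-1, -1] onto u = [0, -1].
[0, -1]

The projection of v onto u is proj_u(v) = ((v·u) / (u·u)) · u.
v·u = (-1)*(0) + (-1)*(-1) = 1.
u·u = (0)*(0) + (-1)*(-1) = 1.
coefficient = 1 / 1 = 1.
proj_u(v) = 1 · [0, -1] = [0, -1].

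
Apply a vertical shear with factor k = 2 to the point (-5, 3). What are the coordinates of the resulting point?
(-5, -7)

Shear matrix for vertical shear with factor k = 2:
[[1, 0], [2, 1]]
Result: (-5, 3) → (-5, -7)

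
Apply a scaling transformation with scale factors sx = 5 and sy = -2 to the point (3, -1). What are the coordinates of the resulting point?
(15, 2)

Scaling matrix:
[[5, 0], [0, -2]]
Result: (3 × 5, -1 × -2) = (15, 2)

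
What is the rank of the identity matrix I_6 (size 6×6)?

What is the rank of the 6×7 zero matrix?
rank(I_6) = 6, rank(0) = 0

The identity I_6 has 6 columns that are the standard basis vectors e_1, …, e_6. These are linearly independent, so all 6 columns are pivots and rank(I_6) = 6.
The 6×7 zero matrix has every entry zero, so every row is the zero row and there are no pivots; rank(0) = 0.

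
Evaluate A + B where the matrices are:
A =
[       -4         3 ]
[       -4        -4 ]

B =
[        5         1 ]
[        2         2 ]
A + B =
[        1         4 ]
[       -2        -2 ]

Matrix addition is elementwise: (A+B)[i][j] = A[i][j] + B[i][j].
  (A+B)[0][0] = (-4) + (5) = 1
  (A+B)[0][1] = (3) + (1) = 4
  (A+B)[1][0] = (-4) + (2) = -2
  (A+B)[1][1] = (-4) + (2) = -2
A + B =
[        1         4 ]
[       -2        -2 ]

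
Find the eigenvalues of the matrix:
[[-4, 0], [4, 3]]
λ = -4 and λ = 3

Characteristic equation: det(A - λI) = 0
λ² - (trace)λ + (det) = 0
λ² - (-1)λ + (-12) = 0
λ² + 1λ - 12 = 0
Solving: λ = -4, 3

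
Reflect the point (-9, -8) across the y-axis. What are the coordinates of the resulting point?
(9, -8)

Reflection across y-axis: (-9, -8) → (9, -8)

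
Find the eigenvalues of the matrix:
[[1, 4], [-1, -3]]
λ = -1 and λ = -1

Characteristic equation: det(A - λI) = 0
λ² - (trace)λ + (det) = 0
λ² - (-2)λ + (1) = 0
λ² + 2λ + 1 = 0
Solving: λ = -1, -1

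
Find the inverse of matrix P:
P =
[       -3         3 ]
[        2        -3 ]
det(P) = 3
P⁻¹ =
[       -1        -1 ]
[     -2/3        -1 ]

For a 2×2 matrix P = [[a, b], [c, d]] with det(P) ≠ 0, P⁻¹ = (1/det(P)) * [[d, -b], [-c, a]].
det(P) = (-3)*(-3) - (3)*(2) = 9 - 6 = 3.
P⁻¹ = (1/3) * [[-3, -3], [-2, -3]].
Dividing each entry by 3 and reducing:
P⁻¹ =
[       -1        -1 ]
[     -2/3        -1 ]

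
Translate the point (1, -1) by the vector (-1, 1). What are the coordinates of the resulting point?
(0, 0)

Translation by (-1, 1):
x' = 1 + -1 = 0
y' = -1 + 1 = 0
Homogeneous matrix: [[1, 0, -1], [0, 1, 1], [0, 0, 1]]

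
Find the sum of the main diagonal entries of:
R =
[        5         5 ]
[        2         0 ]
tr(R) = 5 + 0 = 5

The trace of a square matrix is the sum of its diagonal entries.
Diagonal entries of R: R[0][0] = 5, R[1][1] = 0.
tr(R) = 5 + 0 = 5.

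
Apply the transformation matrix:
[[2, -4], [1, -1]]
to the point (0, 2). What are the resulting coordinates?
(-8, -2)

Matrix multiplication:
[[2, -4], [1, -1]] × [0, 2]ᵀ
= [2×0 + -4×2, 1×0 + -1×2]ᵀ
= [-8.0000, -2.0000]ᵀ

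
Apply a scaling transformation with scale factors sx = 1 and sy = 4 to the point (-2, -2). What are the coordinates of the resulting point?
(-2, -8)

Scaling matrix:
[[1, 0], [0, 4]]
Result: (-2 × 1, -2 × 4) = (-2, -8)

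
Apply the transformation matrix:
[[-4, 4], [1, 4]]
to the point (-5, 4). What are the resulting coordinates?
(36, 11)

Matrix multiplication:
[[-4, 4], [1, 4]] × [-5, 4]ᵀ
= [-4×-5 + 4×4, 1×-5 + 4×4]ᵀ
= [36.0000, 11.0000]ᵀ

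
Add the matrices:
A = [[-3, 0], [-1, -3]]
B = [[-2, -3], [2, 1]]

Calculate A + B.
[[-5, -3], [1, -2]]

Add corresponding elements:
(-3)+(-2)=-5
(0)+(-3)=-3
(-1)+(2)=1
(-3)+(1)=-2
A + B = [[-5, -3], [1, -2]]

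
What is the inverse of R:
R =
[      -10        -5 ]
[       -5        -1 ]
det(R) = -15
R⁻¹ =
[     1/15      -1/3 ]
[     -1/3       2/3 ]

For a 2×2 matrix R = [[a, b], [c, d]] with det(R) ≠ 0, R⁻¹ = (1/det(R)) * [[d, -b], [-c, a]].
det(R) = (-10)*(-1) - (-5)*(-5) = 10 - 25 = -15.
R⁻¹ = (1/-15) * [[-1, 5], [5, -10]].
Dividing each entry by -15 and reducing:
R⁻¹ =
[     1/15      -1/3 ]
[     -1/3       2/3 ]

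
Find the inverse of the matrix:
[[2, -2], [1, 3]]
[[3/8, 1/4], [-1/8, 1/4]]

For [[a,b],[c,d]], inverse = (1/det)·[[d,-b],[-c,a]]
det = 2·3 - -2·1 = 8
Inverse = (1/8)·[[3, 2], [-1, 2]]
        = [[3/8, 1/4], [-1/8, 1/4]]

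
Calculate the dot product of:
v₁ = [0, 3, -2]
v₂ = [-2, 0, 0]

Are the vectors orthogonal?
0, Yes

The dot product is the sum of products of corresponding components.
v₁·v₂ = (0)*(-2) + (3)*(0) + (-2)*(0) = 0 + 0 + 0 = 0.
Two vectors are orthogonal iff their dot product is 0; here the dot product is 0, so the vectors are orthogonal.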